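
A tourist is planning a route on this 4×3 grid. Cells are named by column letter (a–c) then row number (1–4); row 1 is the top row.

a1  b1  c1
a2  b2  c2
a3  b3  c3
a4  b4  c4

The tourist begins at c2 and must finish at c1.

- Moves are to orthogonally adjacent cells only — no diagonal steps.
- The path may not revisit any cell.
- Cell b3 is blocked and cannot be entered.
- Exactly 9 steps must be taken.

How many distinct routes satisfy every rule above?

2

Need simple routes of exactly 9 moves from c2 to c1 (Manhattan distance 1, so 4 moves are spent on a detour and 4 undoing it).
Enumerating: c2 c3 c4 b4 a4 a3 a2 a1 b1 c1 | c2 c3 c4 b4 a4 a3 a2 b2 b1 c1.
That gives 2 routes.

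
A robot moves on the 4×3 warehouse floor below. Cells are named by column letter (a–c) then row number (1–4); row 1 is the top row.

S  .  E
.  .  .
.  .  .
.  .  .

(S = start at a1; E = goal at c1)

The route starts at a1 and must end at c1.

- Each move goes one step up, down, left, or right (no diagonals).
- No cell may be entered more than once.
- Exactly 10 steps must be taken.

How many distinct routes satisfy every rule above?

Need simple routes of exactly 10 moves from a1 to c1 (Manhattan distance 2, so 4 moves are spent on a detour and 4 undoing it).
Branch systematically from the start, pruning whenever the remaining move budget drops below the Manhattan distance to c1 or differs from it in parity. Grouping the completions by first move — via a2: 6; via b1: 4 — and summing: 6 + 4 = 10.
That gives 10 routes.

10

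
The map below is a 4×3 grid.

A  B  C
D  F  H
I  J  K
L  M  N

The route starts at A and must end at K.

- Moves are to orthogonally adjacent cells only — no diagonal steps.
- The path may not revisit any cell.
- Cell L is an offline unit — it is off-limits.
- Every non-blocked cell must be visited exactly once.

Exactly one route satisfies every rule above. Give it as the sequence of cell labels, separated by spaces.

Need to visit all 11 open cells exactly once, starting at A and ending at K.
Cell C has only two open neighbours (H and B), so the path must pass straight through it: one of those is the cell it's entered from and the other is where it exits.
Route from A: right 2 to C, down 1 to H, left 2 to D, down 1 to I, right 1 to J, down 1 to M, right 1 to N, up 1 to K — 10 moves in all.
Check: all 11 open cells covered.

A B C H F D I J M N K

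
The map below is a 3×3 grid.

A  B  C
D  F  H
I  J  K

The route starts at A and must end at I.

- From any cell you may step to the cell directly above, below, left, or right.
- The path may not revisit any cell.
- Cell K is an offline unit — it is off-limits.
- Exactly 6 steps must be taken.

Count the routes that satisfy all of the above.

2

Need simple routes of exactly 6 moves from A to I (Manhattan distance 2, so 2 moves are spent on a detour and 2 undoing it).
Enumerating: A B C H F J I | A B C H F D I.
That gives 2 routes.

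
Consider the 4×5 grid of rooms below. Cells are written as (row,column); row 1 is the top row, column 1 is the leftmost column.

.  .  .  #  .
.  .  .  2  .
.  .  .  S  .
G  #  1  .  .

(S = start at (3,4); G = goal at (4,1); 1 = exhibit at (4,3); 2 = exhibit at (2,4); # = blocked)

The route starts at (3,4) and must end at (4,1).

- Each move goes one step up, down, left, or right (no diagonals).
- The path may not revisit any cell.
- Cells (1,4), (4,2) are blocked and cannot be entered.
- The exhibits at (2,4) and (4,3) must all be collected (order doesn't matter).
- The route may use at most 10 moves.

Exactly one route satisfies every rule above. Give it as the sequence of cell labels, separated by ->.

The 10-move cap with required stops at (2,4), (4,3) leaves no slack for detours.
Route from (3,4): up 1 to (2,4), right 1 to (2,5), down 2 to (4,5), left 2 to (4,3), up 1 to (3,3), left 2 to (3,1), down 1 to (4,1) — 10 moves in all.
Check: all required cells visited; 10 ≤ 10 moves.

(3,4) -> (2,4) -> (2,5) -> (3,5) -> (4,5) -> (4,4) -> (4,3) -> (3,3) -> (3,2) -> (3,1) -> (4,1)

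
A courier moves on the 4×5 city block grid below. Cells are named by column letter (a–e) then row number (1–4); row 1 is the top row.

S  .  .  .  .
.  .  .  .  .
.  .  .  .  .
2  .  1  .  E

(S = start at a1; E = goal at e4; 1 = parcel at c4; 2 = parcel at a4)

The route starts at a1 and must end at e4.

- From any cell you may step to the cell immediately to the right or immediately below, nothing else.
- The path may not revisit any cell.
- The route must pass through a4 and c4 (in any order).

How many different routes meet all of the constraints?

1

A right/down-only route from a1 to e4 makes exactly 3 down-moves and 4 right-moves in some order.
With no other constraints that would be C(7,3) = 35 routes.
A monotone route can only reach the required cells in the order a4, c4, so split there and multiply the segment counts: a1→a4: 1; a4→c4: 1; c4→e4: 1; product = 1.
That gives 1 route.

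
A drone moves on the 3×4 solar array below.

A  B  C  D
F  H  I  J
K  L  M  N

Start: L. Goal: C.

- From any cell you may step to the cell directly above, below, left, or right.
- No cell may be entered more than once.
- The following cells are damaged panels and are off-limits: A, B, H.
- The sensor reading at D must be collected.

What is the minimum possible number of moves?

Any route passes through D somewhere between L and C. Summing Manhattan distances along the two legs (L → D → C) gives a lower bound of 4 + 1 = 5 moves.
A route of 5 moves achieves this: L → M → I → J → D → C.
Since 5 matches the lower bound, it is optimal.

5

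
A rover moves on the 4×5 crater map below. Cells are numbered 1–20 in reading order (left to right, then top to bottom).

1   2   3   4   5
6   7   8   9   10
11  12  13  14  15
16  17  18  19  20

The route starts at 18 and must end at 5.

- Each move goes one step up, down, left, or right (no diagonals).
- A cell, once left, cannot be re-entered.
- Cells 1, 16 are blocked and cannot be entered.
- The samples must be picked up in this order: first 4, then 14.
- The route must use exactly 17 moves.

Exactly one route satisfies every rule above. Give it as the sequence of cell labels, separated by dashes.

18 - 17 - 12 - 11 - 6 - 7 - 2 - 3 - 4 - 9 - 8 - 13 - 14 - 19 - 20 - 15 - 10 - 5

The waypoints must appear in the order 4, 14, with no cell reused.
Route from 18: left to 17, up to 12, left to 11, up to 6, right to 7, up to 2, 2× right (reaching 4), down to 9, left to 8, down to 13, right to 14, down to 19, right to 20, 3× up (reaching 5) — 17 moves in all.
Check: order respected (4 at step 8, 14 at step 12); 17 moves as required.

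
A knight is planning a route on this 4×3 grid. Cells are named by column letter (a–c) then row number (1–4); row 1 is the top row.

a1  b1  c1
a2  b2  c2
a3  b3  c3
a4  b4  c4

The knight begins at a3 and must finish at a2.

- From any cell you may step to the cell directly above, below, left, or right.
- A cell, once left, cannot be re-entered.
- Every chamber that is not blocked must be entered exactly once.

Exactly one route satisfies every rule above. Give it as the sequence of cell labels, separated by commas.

a3, a4, b4, c4, c3, b3, b2, c2, c1, b1, a1, a2

Need to visit all 12 open cells exactly once, starting at a3 and ending at a2.
Cell c1 has only two open neighbours (c2 and b1), so the path must pass straight through it: one of those is the cell it's entered from and the other is where it exits.
Route from a3: down 1 to a4, right 2 to c4, up 1 to c3, left 1 to b3, up 1 to b2, right 1 to c2, up 1 to c1, left 2 to a1, down 1 to a2 — 11 moves in all.
Check: all 12 open cells covered.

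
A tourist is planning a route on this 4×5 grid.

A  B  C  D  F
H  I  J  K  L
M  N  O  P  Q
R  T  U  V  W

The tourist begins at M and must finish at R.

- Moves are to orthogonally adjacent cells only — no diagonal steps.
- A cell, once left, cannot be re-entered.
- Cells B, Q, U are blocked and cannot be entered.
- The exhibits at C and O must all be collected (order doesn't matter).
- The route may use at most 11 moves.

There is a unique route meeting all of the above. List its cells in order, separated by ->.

M -> H -> I -> J -> C -> D -> K -> P -> O -> N -> T -> R

The budget equals the shortest possible length, so every move has to be on a shortest route through the required cells.
Route from M: up to H, 2× right (reaching J), up to C, right to D, 2× down (reaching P), 2× left (reaching N), down to T, left to R — 11 moves in all.
Check: all required cells visited; 11 ≤ 11 moves.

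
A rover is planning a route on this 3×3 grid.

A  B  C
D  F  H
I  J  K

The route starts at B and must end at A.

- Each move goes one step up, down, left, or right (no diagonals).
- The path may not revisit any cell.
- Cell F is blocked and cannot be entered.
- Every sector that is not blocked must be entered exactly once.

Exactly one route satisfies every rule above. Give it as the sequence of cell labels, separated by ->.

B -> C -> H -> K -> J -> I -> D -> A

Need to visit all 8 open cells exactly once, starting at B and ending at A.
Cell C has only two open neighbours (H and B), so the path must pass straight through it: one of those is the cell it's entered from and the other is where it exits.
Route from B: right 1 to C, down 2 to K, left 2 to I, up 2 to A — 7 moves in all.
Check: all 8 open cells covered.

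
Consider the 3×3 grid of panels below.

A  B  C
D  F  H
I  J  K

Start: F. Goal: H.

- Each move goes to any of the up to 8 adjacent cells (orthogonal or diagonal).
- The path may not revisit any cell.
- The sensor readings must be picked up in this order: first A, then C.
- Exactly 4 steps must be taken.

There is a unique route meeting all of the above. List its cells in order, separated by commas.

The waypoints must appear in the order A, C, with no cell reused.
Route from F: up-left to A, 2× right (reaching C), down to H — 4 moves in all.
Check: order respected (A at step 1, C at step 3); 4 moves as required.

F, A, B, C, H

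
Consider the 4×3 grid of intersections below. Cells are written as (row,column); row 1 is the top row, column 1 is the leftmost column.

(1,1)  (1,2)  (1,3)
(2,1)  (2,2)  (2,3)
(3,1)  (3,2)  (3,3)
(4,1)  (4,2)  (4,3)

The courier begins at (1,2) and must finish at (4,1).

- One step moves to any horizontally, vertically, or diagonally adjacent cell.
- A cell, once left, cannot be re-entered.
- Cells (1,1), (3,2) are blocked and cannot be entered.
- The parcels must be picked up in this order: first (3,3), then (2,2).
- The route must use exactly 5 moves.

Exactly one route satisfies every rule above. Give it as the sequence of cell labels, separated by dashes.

The waypoints must appear in the order (3,3), (2,2), with no cell reused.
Route from (1,2): down-right to (2,3), down to (3,3), up-left to (2,2), down-left to (3,1), down to (4,1) — 5 moves in all.
Check: order respected ((3,3) at step 2, (2,2) at step 3); 5 moves as required.

(1,2) - (2,3) - (3,3) - (2,2) - (3,1) - (4,1)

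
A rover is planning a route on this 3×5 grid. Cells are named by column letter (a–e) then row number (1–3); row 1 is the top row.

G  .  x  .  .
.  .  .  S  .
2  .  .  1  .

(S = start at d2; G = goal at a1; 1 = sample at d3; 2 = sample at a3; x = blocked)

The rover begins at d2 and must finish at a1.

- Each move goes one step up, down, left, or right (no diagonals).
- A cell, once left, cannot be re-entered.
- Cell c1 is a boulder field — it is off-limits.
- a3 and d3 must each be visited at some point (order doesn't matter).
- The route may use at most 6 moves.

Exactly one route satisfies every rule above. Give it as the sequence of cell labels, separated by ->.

The budget equals the shortest possible length, so every move has to be on a shortest route through the required cells.
Route from d2: down 1 to d3, left 3 to a3, up 2 to a1 — 6 moves in all.
Check: all required cells visited; 6 ≤ 6 moves.

d2 -> d3 -> c3 -> b3 -> a3 -> a2 -> a1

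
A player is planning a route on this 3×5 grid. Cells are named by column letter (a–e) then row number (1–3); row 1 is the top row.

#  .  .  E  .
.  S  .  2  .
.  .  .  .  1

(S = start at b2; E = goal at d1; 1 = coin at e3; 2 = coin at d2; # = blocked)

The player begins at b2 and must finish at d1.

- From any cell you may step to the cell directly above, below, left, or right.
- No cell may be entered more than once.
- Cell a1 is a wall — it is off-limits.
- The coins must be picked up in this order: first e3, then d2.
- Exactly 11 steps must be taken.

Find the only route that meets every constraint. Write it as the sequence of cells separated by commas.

b2, a2, a3, b3, c3, d3, e3, e2, d2, c2, c1, d1

The waypoints must appear in the order e3, d2, with no cell reused.
Route from b2: left to a2, down to a3, 4× right (reaching e3), up to e2, 2× left (reaching c2), up to c1, right to d1 — 11 moves in all.
Check: order respected (1 at step 6, 2 at step 8); 11 moves as required.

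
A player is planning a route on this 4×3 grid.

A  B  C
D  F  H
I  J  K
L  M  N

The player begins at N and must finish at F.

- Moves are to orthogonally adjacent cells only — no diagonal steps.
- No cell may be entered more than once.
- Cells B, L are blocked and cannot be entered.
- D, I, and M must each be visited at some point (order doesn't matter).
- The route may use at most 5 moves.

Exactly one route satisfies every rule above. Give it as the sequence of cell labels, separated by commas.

N, M, J, I, D, F

The budget equals the shortest possible length, so every move has to be on a shortest route through the required cells.
Route from N: left to M, up to J, left to I, up to D, right to F — 5 moves in all.
Check: all required cells visited; 5 ≤ 5 moves.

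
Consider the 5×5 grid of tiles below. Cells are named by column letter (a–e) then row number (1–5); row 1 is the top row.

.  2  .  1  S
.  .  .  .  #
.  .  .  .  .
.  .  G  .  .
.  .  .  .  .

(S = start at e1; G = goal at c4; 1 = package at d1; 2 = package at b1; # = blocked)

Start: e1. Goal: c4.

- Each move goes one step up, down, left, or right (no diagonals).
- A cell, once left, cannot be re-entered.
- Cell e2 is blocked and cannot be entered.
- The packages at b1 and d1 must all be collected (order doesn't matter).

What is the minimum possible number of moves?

7

Any route passes through b1 and d1 in some order between e1 and c4. Summing Manhattan distances along each leg and taking the cheapest ordering (e1 → d1 → b1 → c4) gives a lower bound of 1 + 2 + 4 = 7 moves.
A route of 7 moves achieves this: e1 → d1 → c1 → b1 → b2 → b3 → b4 → c4.
Since 7 matches the lower bound, it is optimal.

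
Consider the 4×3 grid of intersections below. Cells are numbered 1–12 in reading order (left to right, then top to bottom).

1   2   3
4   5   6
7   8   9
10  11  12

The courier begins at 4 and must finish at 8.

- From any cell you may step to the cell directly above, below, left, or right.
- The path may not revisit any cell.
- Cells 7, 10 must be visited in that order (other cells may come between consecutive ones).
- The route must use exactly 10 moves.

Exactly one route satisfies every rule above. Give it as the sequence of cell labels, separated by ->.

The waypoints must appear in the order 7, 10, with no cell reused.
Route from 4: 2× down (reaching 10), 2× right (reaching 12), 3× up (reaching 3), left to 2, 2× down (reaching 8) — 10 moves in all.
Check: order respected (7 at step 1, 10 at step 2); 10 moves as required.

4 -> 7 -> 10 -> 11 -> 12 -> 9 -> 6 -> 3 -> 2 -> 5 -> 8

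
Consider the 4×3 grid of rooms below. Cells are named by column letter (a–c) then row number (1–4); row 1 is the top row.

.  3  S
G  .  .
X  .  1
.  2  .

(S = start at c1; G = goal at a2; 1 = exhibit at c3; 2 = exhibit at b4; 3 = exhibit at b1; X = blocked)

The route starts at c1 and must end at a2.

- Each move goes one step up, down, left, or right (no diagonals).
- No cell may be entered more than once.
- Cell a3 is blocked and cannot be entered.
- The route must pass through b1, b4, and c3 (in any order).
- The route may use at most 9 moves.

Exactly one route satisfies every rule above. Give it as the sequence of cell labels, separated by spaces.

c1 c2 c3 c4 b4 b3 b2 b1 a1 a2

Any route must reach b1, b4, and c3 and still end at a2 within 9 moves, so the order of the required stops is forced.
Route from c1: 3× down (reaching c4), left to b4, 3× up (reaching b1), left to a1, down to a2 — 9 moves in all.
Check: all required cells visited; 9 ≤ 9 moves.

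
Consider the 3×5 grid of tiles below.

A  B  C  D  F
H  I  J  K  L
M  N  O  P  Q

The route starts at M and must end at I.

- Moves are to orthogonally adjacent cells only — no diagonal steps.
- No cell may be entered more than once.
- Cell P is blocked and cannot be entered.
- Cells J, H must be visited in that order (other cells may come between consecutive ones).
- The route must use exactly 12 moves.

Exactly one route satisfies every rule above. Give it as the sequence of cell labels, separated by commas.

The waypoints must appear in the order J, H, with no cell reused.
Route from M: right 2 to O, up 1 to J, right 2 to L, up 1 to F, left 4 to A, down 1 to H, right 1 to I — 12 moves in all.
Check: order respected (J at step 3, H at step 11); 12 moves as required.

M, N, O, J, K, L, F, D, C, B, A, H, I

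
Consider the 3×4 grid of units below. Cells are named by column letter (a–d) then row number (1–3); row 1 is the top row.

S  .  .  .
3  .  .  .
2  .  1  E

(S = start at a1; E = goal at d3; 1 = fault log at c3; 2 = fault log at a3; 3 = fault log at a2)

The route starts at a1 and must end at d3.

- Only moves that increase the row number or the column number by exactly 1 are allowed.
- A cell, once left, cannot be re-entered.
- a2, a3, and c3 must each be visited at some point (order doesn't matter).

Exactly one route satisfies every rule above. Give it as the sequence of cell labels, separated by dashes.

a1 - a2 - a3 - b3 - c3 - d3

Moves only go right or down, so the column and row indices never decrease.
Route from a1: down 2 to a3, right 3 to d3 — 5 moves in all.
Check: all required cells visited.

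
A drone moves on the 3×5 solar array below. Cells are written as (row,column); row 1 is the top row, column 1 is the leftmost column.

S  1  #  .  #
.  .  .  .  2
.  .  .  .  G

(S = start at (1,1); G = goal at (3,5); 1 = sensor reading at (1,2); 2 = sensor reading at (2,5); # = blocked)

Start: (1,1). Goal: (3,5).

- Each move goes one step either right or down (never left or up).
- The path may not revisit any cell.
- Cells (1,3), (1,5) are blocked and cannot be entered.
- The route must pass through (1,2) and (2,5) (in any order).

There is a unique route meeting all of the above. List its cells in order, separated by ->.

Moves only go right or down, so the column and row indices never decrease.
Route from (1,1): right 1 to (1,2), down 1 to (2,2), right 3 to (2,5), down 1 to (3,5) — 6 moves in all.
Check: all required cells visited.

(1,1) -> (1,2) -> (2,2) -> (2,3) -> (2,4) -> (2,5) -> (3,5)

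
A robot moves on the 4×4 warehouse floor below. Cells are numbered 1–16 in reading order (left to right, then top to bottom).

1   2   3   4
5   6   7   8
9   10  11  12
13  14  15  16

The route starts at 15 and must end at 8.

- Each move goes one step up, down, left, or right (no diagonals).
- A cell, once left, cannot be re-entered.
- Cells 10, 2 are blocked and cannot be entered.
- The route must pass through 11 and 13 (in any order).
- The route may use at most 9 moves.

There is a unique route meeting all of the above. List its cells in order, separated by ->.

The budget equals the shortest possible length, so every move has to be on a shortest route through the required cells.
Route from 15: left 2 to 13, up 2 to 5, right 2 to 7, down 1 to 11, right 1 to 12, up 1 to 8 — 9 moves in all.
Check: all required cells visited; 9 ≤ 9 moves.

15 -> 14 -> 13 -> 9 -> 5 -> 6 -> 7 -> 11 -> 12 -> 8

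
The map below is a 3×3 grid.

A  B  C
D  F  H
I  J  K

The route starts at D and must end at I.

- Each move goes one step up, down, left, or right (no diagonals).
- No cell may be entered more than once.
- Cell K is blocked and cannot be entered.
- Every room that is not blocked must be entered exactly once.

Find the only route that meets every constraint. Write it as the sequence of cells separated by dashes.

Need to visit all 8 open cells exactly once, starting at D and ending at I.
Cell C has only two open neighbours (H and B), so the path must pass straight through it: one of those is the cell it's entered from and the other is where it exits.
Route from D: up to A, 2× right (reaching C), down to H, left to F, down to J, left to I — 7 moves in all.
Check: all 8 open cells covered.

D - A - B - C - H - F - J - I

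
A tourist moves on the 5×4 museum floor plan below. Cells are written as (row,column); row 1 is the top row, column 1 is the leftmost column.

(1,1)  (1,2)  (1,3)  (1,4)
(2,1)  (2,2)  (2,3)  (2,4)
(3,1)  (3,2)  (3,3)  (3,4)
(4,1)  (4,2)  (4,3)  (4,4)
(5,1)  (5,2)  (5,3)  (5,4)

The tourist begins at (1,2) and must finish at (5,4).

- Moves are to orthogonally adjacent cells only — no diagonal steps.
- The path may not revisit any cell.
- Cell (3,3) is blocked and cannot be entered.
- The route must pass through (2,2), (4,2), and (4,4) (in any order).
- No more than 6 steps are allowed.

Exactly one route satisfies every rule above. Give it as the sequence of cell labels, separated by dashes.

The budget equals the shortest possible length, so every move has to be on a shortest route through the required cells.
Route from (1,2): 3× down (reaching (4,2)), 2× right (reaching (4,4)), down to (5,4) — 6 moves in all.
Check: all required cells visited; 6 ≤ 6 moves.

(1,2) - (2,2) - (3,2) - (4,2) - (4,3) - (4,4) - (5,4)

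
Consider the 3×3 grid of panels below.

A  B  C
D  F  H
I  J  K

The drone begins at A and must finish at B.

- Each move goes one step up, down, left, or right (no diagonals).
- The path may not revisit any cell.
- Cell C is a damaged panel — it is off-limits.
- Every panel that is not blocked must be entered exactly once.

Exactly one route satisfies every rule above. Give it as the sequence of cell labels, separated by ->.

A -> D -> I -> J -> K -> H -> F -> B

Need to visit all 8 open cells exactly once, starting at A and ending at B.
Route from A: down 2 to I, right 2 to K, up 1 to H, left 1 to F, up 1 to B — 7 moves in all.
Check: all 8 open cells covered.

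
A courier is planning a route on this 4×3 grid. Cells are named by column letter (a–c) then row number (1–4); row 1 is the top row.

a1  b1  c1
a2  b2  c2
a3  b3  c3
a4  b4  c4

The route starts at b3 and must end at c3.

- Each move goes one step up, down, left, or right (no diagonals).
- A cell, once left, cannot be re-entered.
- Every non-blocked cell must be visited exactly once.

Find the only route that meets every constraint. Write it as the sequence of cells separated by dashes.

Need to visit all 12 open cells exactly once, starting at b3 and ending at c3.
Cell c1 has only two open neighbours (c2 and b1), so the path must pass straight through it: one of those is the cell it's entered from and the other is where it exits.
Route from b3: up to b2, right to c2, up to c1, 2× left (reaching a1), 3× down (reaching a4), 2× right (reaching c4), up to c3 — 11 moves in all.
Check: all 12 open cells covered.

b3 - b2 - c2 - c1 - b1 - a1 - a2 - a3 - a4 - b4 - c4 - c3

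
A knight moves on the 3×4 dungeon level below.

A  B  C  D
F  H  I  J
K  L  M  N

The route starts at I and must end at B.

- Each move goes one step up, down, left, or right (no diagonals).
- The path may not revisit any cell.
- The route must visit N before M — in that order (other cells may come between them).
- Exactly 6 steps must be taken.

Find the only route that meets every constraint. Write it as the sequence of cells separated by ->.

The waypoints must appear in the order N, M, with no cell reused.
Route from I: right 1 to J, down 1 to N, left 2 to L, up 2 to B — 6 moves in all.
Check: order respected (N at step 2, M at step 3); 6 moves as required.

I -> J -> N -> M -> L -> H -> B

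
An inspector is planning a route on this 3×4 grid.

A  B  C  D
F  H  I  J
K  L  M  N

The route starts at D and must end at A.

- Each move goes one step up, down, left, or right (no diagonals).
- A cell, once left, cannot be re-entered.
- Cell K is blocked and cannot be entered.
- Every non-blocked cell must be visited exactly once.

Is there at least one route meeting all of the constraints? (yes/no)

Colour the cells like a checkerboard: each orthogonal step flips colour, so a Hamiltonian route alternates colours. Here there are 5 cells of one colour and 6 of the other, with start on the opposite colour to the goal — the counts and endpoints can't be arranged into an alternating sequence of length 11, so no Hamiltonian route exists.

no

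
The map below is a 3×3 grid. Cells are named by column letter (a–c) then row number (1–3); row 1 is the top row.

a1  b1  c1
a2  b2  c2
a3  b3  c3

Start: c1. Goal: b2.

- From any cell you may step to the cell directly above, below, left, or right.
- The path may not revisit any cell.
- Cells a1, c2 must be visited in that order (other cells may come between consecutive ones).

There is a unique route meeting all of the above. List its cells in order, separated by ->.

c1 -> b1 -> a1 -> a2 -> a3 -> b3 -> c3 -> c2 -> b2

The waypoints must appear in the order a1, c2, with no cell reused.
Route from c1: 2× left (reaching a1), 2× down (reaching a3), 2× right (reaching c3), up to c2, left to b2 — 8 moves in all.
Check: order respected (a1 at step 2, c2 at step 7).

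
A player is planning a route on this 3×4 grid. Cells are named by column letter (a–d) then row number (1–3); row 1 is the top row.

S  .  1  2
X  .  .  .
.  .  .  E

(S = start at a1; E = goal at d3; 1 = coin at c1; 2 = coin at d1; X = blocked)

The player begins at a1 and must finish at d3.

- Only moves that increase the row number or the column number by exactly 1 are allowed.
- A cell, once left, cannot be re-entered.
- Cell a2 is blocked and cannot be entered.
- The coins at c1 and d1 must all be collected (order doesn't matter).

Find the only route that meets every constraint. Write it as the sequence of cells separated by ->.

a1 -> b1 -> c1 -> d1 -> d2 -> d3

Moves only go right or down, so the column and row indices never decrease.
Route from a1: right 3 to d1, down 2 to d3 — 5 moves in all.
Check: all required cells visited.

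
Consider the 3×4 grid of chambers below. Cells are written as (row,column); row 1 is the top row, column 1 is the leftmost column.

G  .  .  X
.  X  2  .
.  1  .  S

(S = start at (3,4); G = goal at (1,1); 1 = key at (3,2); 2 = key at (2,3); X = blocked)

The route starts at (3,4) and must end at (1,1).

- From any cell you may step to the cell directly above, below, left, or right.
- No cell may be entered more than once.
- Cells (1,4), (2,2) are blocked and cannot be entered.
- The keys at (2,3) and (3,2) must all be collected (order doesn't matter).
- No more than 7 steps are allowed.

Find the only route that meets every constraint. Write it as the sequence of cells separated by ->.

Any route must reach (2,3) and (3,2) and still end at (1,1) within 7 moves, so the order of the required stops is forced.
Route from (3,4): up 1 to (2,4), left 1 to (2,3), down 1 to (3,3), left 2 to (3,1), up 2 to (1,1) — 7 moves in all.
Check: all required cells visited; 7 ≤ 7 moves.

(3,4) -> (2,4) -> (2,3) -> (3,3) -> (3,2) -> (3,1) -> (2,1) -> (1,1)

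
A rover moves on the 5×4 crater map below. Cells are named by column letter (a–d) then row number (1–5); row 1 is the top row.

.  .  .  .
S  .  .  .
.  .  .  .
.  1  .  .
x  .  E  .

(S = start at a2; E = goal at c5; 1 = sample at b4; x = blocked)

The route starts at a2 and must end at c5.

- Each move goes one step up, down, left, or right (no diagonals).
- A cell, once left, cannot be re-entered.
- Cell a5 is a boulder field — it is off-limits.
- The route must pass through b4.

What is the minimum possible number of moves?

Any route passes through b4 somewhere between a2 and c5. Summing Manhattan distances along the two legs (a2 → b4 → c5) gives a lower bound of 3 + 2 = 5 moves.
A route of 5 moves achieves this: a2 → a3 → a4 → b4 → b5 → c5.
Since 5 matches the lower bound, it is optimal.

5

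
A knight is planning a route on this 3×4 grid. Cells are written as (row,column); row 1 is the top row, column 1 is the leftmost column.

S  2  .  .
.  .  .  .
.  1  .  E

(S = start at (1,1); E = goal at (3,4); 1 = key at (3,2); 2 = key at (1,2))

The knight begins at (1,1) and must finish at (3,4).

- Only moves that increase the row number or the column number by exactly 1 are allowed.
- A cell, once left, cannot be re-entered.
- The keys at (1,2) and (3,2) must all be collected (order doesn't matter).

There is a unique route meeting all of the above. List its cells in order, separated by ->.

(1,1) -> (1,2) -> (2,2) -> (3,2) -> (3,3) -> (3,4)

Moves only go right or down, so the column and row indices never decrease.
Route from (1,1): right 1 to (1,2), down 2 to (3,2), right 2 to (3,4) — 5 moves in all.
Check: all required cells visited.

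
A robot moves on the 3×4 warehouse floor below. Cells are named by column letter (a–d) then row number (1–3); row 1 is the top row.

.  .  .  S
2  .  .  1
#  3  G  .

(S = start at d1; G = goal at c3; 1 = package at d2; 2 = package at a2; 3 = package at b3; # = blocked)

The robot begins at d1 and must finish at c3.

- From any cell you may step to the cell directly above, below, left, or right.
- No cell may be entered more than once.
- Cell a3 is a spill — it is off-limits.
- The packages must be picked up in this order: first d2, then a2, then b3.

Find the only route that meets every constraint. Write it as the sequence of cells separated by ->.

d1 -> d2 -> c2 -> c1 -> b1 -> a1 -> a2 -> b2 -> b3 -> c3

The waypoints must appear in the order d2, a2, b3, with no cell reused.
Route from d1: down to d2, left to c2, up to c1, 2× left (reaching a1), down to a2, right to b2, down to b3, right to c3 — 9 moves in all.
Check: order respected (1 at step 1, 2 at step 6, 3 at step 8).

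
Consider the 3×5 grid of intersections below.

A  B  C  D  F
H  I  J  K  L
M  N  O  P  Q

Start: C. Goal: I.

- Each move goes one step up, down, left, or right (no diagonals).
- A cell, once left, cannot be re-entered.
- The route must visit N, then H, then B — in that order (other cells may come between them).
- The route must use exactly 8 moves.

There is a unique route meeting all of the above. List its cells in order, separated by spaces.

C J O N M H A B I

The waypoints must appear in the order N, H, B, with no cell reused.
Route from C: 2× down (reaching O), 2× left (reaching M), 2× up (reaching A), right to B, down to I — 8 moves in all.
Check: order respected (N at step 3, H at step 5, B at step 7); 8 moves as required.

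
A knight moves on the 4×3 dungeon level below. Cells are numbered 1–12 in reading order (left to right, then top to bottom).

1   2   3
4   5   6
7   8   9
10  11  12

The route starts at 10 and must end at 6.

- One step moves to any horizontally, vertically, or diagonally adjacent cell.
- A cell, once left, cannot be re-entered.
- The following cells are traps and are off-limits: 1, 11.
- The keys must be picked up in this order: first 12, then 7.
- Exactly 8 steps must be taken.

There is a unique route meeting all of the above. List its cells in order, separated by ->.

10 -> 8 -> 12 -> 9 -> 5 -> 7 -> 4 -> 2 -> 6

The waypoints must appear in the order 12, 7, with no cell reused.
Route from 10: up-right 1 to 8, down-right 1 to 12, up 1 to 9, up-left 1 to 5, down-left 1 to 7, up 1 to 4, up-right 1 to 2, down-right 1 to 6 — 8 moves in all.
Check: order respected (12 at step 2, 7 at step 5); 8 moves as required.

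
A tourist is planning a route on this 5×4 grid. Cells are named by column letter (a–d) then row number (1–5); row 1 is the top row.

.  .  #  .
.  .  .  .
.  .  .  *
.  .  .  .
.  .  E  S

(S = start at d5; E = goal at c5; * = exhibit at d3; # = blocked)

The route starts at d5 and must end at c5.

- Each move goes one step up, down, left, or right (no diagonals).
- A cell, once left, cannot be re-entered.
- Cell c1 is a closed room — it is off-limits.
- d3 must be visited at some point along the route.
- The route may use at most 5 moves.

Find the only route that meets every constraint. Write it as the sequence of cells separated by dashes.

The budget equals the shortest possible length, so every move has to be on a shortest route through the required cells.
Route from d5: up 2 to d3, left 1 to c3, down 2 to c5 — 5 moves in all.
Check: all required cells visited; 5 ≤ 5 moves.

d5 - d4 - d3 - c3 - c4 - c5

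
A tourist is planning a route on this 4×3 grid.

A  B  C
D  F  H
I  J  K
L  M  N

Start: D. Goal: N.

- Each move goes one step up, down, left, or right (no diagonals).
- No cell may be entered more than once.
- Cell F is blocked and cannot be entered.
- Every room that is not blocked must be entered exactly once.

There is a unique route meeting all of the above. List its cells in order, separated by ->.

Need to visit all 11 open cells exactly once, starting at D and ending at N.
Route from D: up to A, 2× right (reaching C), 2× down (reaching K), 2× left (reaching I), down to L, 2× right (reaching N) — 10 moves in all.
Check: all 11 open cells covered.

D -> A -> B -> C -> H -> K -> J -> I -> L -> M -> N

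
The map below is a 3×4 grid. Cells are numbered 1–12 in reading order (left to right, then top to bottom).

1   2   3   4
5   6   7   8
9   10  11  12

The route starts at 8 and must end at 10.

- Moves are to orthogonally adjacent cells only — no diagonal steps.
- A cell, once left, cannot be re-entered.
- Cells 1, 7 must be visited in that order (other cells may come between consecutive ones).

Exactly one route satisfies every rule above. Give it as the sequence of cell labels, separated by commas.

8, 4, 3, 2, 1, 5, 6, 7, 11, 10

The waypoints must appear in the order 1, 7, with no cell reused.
Route from 8: up 1 to 4, left 3 to 1, down 1 to 5, right 2 to 7, down 1 to 11, left 1 to 10 — 9 moves in all.
Check: order respected (1 at step 4, 7 at step 7).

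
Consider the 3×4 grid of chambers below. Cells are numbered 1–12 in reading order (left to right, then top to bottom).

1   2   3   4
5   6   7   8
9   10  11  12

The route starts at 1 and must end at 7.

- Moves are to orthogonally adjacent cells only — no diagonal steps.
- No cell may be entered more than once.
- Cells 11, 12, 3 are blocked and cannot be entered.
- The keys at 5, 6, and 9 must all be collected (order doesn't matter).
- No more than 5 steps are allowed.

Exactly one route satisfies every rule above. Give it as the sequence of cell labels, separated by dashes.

Any route must reach 5, 6, and 9 and still end at 7 within 5 moves, so the order of the required stops is forced.
Route from 1: down 2 to 9, right 1 to 10, up 1 to 6, right 1 to 7 — 5 moves in all.
Check: all required cells visited; 5 ≤ 5 moves.

1 - 5 - 9 - 10 - 6 - 7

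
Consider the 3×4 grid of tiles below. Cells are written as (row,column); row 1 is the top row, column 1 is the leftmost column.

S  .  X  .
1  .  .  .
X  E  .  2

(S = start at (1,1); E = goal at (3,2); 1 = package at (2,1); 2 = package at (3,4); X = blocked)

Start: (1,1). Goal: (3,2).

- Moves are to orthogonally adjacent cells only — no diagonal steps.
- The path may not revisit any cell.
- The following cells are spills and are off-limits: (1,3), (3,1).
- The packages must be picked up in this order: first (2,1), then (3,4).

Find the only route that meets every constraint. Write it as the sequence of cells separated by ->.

(1,1) -> (2,1) -> (2,2) -> (2,3) -> (2,4) -> (3,4) -> (3,3) -> (3,2)

The waypoints must appear in the order (2,1), (3,4), with no cell reused.
Route from (1,1): down to (2,1), 3× right (reaching (2,4)), down to (3,4), 2× left (reaching (3,2)) — 7 moves in all.
Check: order respected (1 at step 1, 2 at step 5).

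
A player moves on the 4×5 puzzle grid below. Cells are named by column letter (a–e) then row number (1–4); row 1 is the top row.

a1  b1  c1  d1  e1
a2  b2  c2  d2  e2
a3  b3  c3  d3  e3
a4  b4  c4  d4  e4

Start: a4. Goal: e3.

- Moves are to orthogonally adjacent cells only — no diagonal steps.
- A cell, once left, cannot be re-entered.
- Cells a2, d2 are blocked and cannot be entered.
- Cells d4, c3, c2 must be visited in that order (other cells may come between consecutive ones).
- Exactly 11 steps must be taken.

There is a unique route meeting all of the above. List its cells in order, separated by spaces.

The waypoints must appear in the order d4, c3, c2, with no cell reused.
Route from a4: right 3 to d4, up 1 to d3, left 1 to c3, up 2 to c1, right 2 to e1, down 2 to e3 — 11 moves in all.
Check: order respected (d4 at step 3, c3 at step 5, c2 at step 6); 11 moves as required.

a4 b4 c4 d4 d3 c3 c2 c1 d1 e1 e2 e3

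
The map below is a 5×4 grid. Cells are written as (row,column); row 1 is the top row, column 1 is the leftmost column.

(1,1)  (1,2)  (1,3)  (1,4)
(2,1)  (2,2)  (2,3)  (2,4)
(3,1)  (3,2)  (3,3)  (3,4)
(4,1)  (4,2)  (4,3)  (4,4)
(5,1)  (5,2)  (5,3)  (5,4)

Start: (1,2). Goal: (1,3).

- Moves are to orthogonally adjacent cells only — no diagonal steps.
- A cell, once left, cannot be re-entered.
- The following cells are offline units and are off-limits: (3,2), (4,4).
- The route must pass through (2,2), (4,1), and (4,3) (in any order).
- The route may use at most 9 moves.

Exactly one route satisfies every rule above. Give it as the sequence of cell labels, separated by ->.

Any route must reach (2,2), (4,1), and (4,3) and still end at (1,3) within 9 moves, so the order of the required stops is forced.
Route from (1,2): down to (2,2), left to (2,1), 2× down (reaching (4,1)), 2× right (reaching (4,3)), 3× up (reaching (1,3)) — 9 moves in all.
Check: all required cells visited; 9 ≤ 9 moves.

(1,2) -> (2,2) -> (2,1) -> (3,1) -> (4,1) -> (4,2) -> (4,3) -> (3,3) -> (2,3) -> (1,3)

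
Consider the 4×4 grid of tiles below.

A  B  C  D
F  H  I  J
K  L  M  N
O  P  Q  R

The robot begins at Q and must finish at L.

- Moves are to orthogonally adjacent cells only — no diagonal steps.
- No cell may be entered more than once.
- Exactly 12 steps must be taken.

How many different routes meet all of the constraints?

32

Need simple routes of exactly 12 moves from Q to L (Manhattan distance 2, so 5 moves are spent on a detour and 5 undoing it).
Branch systematically from the start, pruning whenever the remaining move budget drops below the Manhattan distance to L or differs from it in parity. Grouping the completions by first move — via M: 9; via P: 9; via R: 14 — and summing: 9 + 9 + 14 = 32.
That gives 32 routes.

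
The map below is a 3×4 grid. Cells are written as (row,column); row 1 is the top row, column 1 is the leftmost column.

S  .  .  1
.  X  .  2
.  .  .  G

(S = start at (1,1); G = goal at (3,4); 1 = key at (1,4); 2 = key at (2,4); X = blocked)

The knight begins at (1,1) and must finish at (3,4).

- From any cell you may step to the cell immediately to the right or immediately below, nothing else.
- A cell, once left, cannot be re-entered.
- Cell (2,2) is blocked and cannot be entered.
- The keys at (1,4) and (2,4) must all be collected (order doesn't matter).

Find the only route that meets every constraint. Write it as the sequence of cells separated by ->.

(1,1) -> (1,2) -> (1,3) -> (1,4) -> (2,4) -> (3,4)

Moves only go right or down, so the column and row indices never decrease.
Route from (1,1): 3× right (reaching (1,4)), 2× down (reaching (3,4)) — 5 moves in all.
Check: all required cells visited.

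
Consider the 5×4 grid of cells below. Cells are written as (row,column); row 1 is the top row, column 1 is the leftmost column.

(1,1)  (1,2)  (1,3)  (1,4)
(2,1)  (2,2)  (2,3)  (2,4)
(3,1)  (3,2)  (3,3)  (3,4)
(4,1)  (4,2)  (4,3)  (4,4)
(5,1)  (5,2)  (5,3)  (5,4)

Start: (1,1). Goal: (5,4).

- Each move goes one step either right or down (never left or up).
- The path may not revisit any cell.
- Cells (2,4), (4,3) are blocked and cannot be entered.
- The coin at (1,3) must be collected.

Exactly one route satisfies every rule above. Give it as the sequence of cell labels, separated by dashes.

(1,1) - (1,2) - (1,3) - (2,3) - (3,3) - (3,4) - (4,4) - (5,4)

Moves only go right or down, so the column and row indices never decrease.
Route from (1,1): 2× right (reaching (1,3)), 2× down (reaching (3,3)), right to (3,4), 2× down (reaching (5,4)) — 7 moves in all.
Check: all required cells visited.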